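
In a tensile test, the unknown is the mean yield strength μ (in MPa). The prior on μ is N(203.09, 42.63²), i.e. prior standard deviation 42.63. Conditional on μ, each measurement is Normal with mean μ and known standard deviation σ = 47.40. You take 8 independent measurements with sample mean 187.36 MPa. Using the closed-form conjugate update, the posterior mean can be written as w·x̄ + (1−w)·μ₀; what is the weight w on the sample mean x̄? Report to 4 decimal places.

For Normal data with known variance σ², a Normal(μ₀, σ₀²) prior on μ is conjugate. Posterior precision = 1/σ₀² + n/σ²; posterior mean is the precision-weighted average of μ₀ and x̄.
σ₀² = 42.63² = 1817.3169, σ² = 47.40² = 2246.76. Prior precision 1/σ₀² = 1/1817.3169; data precision n/σ² = 8/2246.76.
w = (n/σ²)/(1/σ₀² + n/σ²) = n·σ₀²/(σ² + n·σ₀²) = 8·1817.3169/(2246.76 + 8·1817.3169) = 14538.5352/16785.2952 = 0.8661.

0.8661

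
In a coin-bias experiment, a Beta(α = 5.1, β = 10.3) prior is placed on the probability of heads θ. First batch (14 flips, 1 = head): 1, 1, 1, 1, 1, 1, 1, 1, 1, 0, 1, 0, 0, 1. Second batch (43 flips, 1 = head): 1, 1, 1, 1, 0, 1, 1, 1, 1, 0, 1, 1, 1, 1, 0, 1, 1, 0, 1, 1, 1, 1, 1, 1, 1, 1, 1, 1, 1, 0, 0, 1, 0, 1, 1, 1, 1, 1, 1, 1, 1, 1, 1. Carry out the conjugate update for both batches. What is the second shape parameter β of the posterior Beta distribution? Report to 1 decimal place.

The Beta prior is conjugate to a Binomial/Bernoulli likelihood; the update adds successes to α and failures to β.
After batch 1: Beta(5.1+11, 10.3+3) = Beta(16.1, 13.3).
After batch 2: Beta(16.1+36, 13.3+7) = Beta(52.1, 20.3).
Posterior β = 20.3.

20.3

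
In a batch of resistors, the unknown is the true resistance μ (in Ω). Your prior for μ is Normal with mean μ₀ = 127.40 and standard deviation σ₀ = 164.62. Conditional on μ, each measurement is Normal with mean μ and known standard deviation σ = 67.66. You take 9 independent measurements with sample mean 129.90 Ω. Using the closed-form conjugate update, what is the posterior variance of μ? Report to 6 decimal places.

499.281503

For Normal data with known variance σ², a Normal(μ₀, σ₀²) prior on μ is conjugate. Posterior precision = 1/σ₀² + n/σ²; posterior mean is the precision-weighted average of μ₀ and x̄.
σ₀² = 164.62² = 27099.7444, σ² = 67.66² = 4577.8756; σ² + n·σ₀² = 4577.8756 + 9·27099.7444 = 248475.5752.
Posterior precision = 1/σ₀² + n/σ² = 1/27099.7444 + 9/4577.8756 = (σ² + n·σ₀²)/(σ₀²σ²) = 248475.5752/(27099.7444·4577.8756); posterior variance σₙ² = σ₀²σ²/(σ² + n·σ₀²) = 27099.7444·4577.8756/248475.5752 = 499.281503.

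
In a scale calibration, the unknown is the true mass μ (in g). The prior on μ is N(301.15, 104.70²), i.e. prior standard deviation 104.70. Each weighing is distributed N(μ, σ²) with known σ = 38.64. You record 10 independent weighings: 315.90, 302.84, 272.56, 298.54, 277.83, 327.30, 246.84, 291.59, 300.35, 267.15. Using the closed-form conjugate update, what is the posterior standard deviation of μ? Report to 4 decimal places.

For Normal data with known variance σ², a Normal(μ₀, σ₀²) prior on μ is conjugate. Posterior precision = 1/σ₀² + n/σ²; posterior mean is the precision-weighted average of μ₀ and x̄.
σ₀² = 104.70² = 10962.09, σ² = 38.64² = 1493.0496; σ² + n·σ₀² = 1493.0496 + 10·10962.09 = 111113.9496.
Posterior precision = 1/σ₀² + n/σ² = 1/10962.09 + 10/1493.0496 = (σ² + n·σ₀²)/(σ₀²σ²) = 111113.9496/(10962.09·1493.0496); posterior variance σₙ² = σ₀²σ²/(σ² + n·σ₀²) = 10962.09·1493.0496/111113.9496 = 147.298734.
Posterior SD = √σₙ² = √(10962.09·1493.0496/111113.9496) = 12.1367.

12.1367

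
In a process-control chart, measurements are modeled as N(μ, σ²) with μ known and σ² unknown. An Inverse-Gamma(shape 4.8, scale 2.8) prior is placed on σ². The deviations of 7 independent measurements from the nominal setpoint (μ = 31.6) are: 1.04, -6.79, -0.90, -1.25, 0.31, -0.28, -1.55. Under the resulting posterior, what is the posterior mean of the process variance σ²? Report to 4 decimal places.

With known mean μ and an Inverse-Gamma(α, β) prior on σ², the Normal likelihood is conjugate: posterior is Inv-Gamma(α + n/2, β + Σ(xᵢ−μ)²/2).
Σ(xᵢ−μ)² = (1.04)² + (-6.79)² + (-0.90)² + (-1.25)² + (0.31)² + (-0.28)² + (-1.55)² = 52.1352.
Posterior: Inv-Gamma(4.8 + 7/2, 2.8 + 52.1352/2) = Inv-Gamma(8.30, 28.86760).
E[σ²|data] = β/(α−1) = 28.86760/7.30 = 3.9545.

3.9545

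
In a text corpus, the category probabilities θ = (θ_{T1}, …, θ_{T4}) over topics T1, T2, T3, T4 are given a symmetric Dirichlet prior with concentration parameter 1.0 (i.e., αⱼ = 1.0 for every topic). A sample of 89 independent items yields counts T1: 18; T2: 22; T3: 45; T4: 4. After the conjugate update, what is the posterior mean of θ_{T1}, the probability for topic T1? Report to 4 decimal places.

The Dirichlet prior is conjugate to the Multinomial likelihood: each posterior αⱼ = prior αⱼ + observed count nⱼ.
Posterior concentration: (19.0, 23.0, 46.0, 5.0), total = 93.0.
E[θ_{T1}|data] = α_{T1}/Σα = 19.0/93.0 = 0.2043.

0.2043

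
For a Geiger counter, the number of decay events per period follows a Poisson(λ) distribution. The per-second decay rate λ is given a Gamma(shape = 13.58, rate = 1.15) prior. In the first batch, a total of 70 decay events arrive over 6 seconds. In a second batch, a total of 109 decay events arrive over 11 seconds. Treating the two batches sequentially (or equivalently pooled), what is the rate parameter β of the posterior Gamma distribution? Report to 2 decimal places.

18.15

With a Gamma(shape α, rate β) prior, the Poisson likelihood is conjugate: the posterior is Gamma(α + ΣXᵢ, β + n).
After batch 1: Gamma(α+S, β+n) = Gamma(13.58+70, 1.15+6) = Gamma(83.58, 7.15).
After batch 2: Gamma(α+S, β+n) = Gamma(83.58+109, 7.15+11) = Gamma(192.58, 18.15).
Posterior β = 18.15.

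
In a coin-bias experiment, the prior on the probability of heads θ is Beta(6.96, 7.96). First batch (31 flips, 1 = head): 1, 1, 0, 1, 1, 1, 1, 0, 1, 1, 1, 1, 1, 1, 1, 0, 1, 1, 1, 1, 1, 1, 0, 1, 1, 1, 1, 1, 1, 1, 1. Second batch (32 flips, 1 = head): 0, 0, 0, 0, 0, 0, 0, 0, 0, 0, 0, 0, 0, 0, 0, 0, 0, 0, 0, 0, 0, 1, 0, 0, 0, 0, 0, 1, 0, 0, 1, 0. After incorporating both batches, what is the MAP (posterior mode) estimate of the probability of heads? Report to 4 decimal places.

0.4737

The Beta prior is conjugate to a Binomial/Bernoulli likelihood; the update adds successes to α and failures to β.
After batch 1: Beta(6.96+27, 7.96+4) = Beta(33.96, 11.96).
After batch 2: Beta(33.96+3, 11.96+29) = Beta(36.96, 40.96).
Mode of Beta(a,b) for a,b>1 is (a−1)/(a+b−2) = 35.96/75.92 = 0.4737.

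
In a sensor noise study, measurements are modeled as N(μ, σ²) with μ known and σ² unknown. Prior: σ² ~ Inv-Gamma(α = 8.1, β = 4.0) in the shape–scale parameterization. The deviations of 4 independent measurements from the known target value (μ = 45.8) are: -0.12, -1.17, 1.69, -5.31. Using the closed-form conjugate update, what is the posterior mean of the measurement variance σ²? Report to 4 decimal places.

With known mean μ and an Inverse-Gamma(α, β) prior on σ², the Normal likelihood is conjugate: posterior is Inv-Gamma(α + n/2, β + Σ(xᵢ−μ)²/2).
Σ(xᵢ−μ)² = (-0.12)² + (-1.17)² + (1.69)² + (-5.31)² = 32.4355.
Posterior: Inv-Gamma(8.1 + 4/2, 4.0 + 32.4355/2) = Inv-Gamma(10.10, 20.21775).
E[σ²|data] = β/(α−1) = 20.21775/9.10 = 2.2217.

2.2217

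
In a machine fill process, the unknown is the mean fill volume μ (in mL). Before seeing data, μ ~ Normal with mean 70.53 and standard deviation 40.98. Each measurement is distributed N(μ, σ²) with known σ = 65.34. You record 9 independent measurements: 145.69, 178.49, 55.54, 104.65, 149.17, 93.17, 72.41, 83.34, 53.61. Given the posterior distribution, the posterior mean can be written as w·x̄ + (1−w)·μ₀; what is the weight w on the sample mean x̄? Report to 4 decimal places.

0.7797

For Normal data with known variance σ², a Normal(μ₀, σ₀²) prior on μ is conjugate. Posterior precision = 1/σ₀² + n/σ²; posterior mean is the precision-weighted average of μ₀ and x̄.
σ₀² = 40.98² = 1679.3604, σ² = 65.34² = 4269.3156. Prior precision 1/σ₀² = 1/1679.3604; data precision n/σ² = 9/4269.3156.
w = (n/σ²)/(1/σ₀² + n/σ²) = n·σ₀²/(σ² + n·σ₀²) = 9·1679.3604/(4269.3156 + 9·1679.3604) = 15114.2436/19383.5592 = 0.7797.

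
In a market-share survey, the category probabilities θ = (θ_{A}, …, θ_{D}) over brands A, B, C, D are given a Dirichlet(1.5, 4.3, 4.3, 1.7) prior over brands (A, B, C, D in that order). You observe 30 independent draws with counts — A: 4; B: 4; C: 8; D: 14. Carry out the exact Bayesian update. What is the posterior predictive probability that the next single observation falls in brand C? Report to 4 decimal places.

The Dirichlet prior is conjugate to the Multinomial likelihood: each posterior αⱼ = prior αⱼ + observed count nⱼ.
Posterior concentration: (5.5, 8.3, 12.3, 15.7), total = 41.8.
P(next = C | data) = α_{C}/Σα = 0.2943.

0.2943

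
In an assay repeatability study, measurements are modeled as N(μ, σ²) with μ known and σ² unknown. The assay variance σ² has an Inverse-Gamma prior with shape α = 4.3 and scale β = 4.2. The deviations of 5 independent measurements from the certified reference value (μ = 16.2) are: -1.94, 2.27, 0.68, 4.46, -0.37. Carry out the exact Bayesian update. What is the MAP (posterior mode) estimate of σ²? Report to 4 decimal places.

2.4236

With known mean μ and an Inverse-Gamma(α, β) prior on σ², the Normal likelihood is conjugate: posterior is Inv-Gamma(α + n/2, β + Σ(xᵢ−μ)²/2).
Σ(xᵢ−μ)² = (-1.94)² + (2.27)² + (0.68)² + (4.46)² + (-0.37)² = 29.4074.
Posterior: Inv-Gamma(4.3 + 5/2, 4.2 + 29.4074/2) = Inv-Gamma(6.80, 18.90370).
Mode = β/(α+1) = 18.90370/7.80 = 2.4236.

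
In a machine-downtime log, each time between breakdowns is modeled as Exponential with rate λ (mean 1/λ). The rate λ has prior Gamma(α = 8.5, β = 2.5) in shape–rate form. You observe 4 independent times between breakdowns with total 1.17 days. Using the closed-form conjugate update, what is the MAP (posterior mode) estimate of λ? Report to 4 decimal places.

With a Gamma(shape α, rate β) prior on the exponential rate λ, the posterior after n observations with total T = Σxᵢ is Gamma(α+n, β+T).
Posterior: Gamma(8.5+4, 2.5+1.17) = Gamma(12.5, 3.67).
Mode = (α−1)/β = 3.1335.

3.1335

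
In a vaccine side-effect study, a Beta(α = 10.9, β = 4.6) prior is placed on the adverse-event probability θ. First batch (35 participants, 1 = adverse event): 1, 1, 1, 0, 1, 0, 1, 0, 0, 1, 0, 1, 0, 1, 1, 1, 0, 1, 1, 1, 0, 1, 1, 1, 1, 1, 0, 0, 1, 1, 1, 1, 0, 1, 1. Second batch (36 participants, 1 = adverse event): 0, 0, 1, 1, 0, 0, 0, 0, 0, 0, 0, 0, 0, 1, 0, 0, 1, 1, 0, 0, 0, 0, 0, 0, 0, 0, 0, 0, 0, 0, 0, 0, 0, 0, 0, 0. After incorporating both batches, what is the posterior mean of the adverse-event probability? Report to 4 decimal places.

0.4613

The Beta prior is conjugate to a Binomial/Bernoulli likelihood; the update adds successes to α and failures to β.
After batch 1: Beta(10.9+24, 4.6+11) = Beta(34.9, 15.6).
After batch 2: Beta(34.9+5, 15.6+31) = Beta(39.9, 46.6).
Posterior mean = α/(α+β) = 39.9/86.5 = 0.4613.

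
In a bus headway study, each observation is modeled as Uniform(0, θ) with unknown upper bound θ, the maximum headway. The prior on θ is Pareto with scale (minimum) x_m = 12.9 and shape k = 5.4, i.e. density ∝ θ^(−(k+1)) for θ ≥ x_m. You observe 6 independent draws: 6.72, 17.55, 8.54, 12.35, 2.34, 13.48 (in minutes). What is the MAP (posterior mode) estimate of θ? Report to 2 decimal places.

A Pareto(scale x_m, shape k) prior on the upper bound θ of Uniform(0, θ) is conjugate: posterior is Pareto(max(x_m, max xᵢ), k + n).
Sample maximum = 17.55; prior scale x_m = 12.9 → posterior scale = max = 17.55.
Posterior shape = 5.4 + 6 = 11.4.
The Pareto density is decreasing on [x_m, ∞), so the mode is x_m = 17.55.

17.55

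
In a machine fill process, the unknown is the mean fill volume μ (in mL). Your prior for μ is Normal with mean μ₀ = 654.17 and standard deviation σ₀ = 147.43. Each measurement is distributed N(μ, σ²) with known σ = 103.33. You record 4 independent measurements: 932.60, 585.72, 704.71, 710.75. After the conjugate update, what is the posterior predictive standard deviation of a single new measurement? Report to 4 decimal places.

114.2559

For Normal data with known variance σ², a Normal(μ₀, σ₀²) prior on μ is conjugate. Posterior precision = 1/σ₀² + n/σ²; posterior mean is the precision-weighted average of μ₀ and x̄.
σ₀² = 147.43² = 21735.6049, σ² = 103.33² = 10677.0889; σ² + n·σ₀² = 10677.0889 + 4·21735.6049 = 97619.5085.
Posterior precision = 1/σ₀² + n/σ² = 1/21735.6049 + 4/10677.0889 = (σ² + n·σ₀²)/(σ₀²σ²) = 97619.5085/(21735.6049·10677.0889); posterior variance σₙ² = σ₀²σ²/(σ² + n·σ₀²) = 21735.6049·10677.0889/97619.5085 = 2377.321802.
Predictive variance for one new observation = σₙ² + σ² = 21735.6049·10677.0889/97619.5085 + 10677.0889 = σ²·(σ₀² + 97619.5085)/97619.5085 = 10677.0889·119355.1134/97619.5085 = 13054.410702; SD = √(10677.0889·119355.1134/97619.5085) = 114.2559.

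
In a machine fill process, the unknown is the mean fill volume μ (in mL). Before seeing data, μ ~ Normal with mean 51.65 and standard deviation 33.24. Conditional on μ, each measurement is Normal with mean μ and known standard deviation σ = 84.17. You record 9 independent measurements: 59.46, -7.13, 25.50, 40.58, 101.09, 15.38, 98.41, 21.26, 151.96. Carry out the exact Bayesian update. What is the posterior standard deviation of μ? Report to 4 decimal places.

For Normal data with known variance σ², a Normal(μ₀, σ₀²) prior on μ is conjugate. Posterior precision = 1/σ₀² + n/σ²; posterior mean is the precision-weighted average of μ₀ and x̄.
σ₀² = 33.24² = 1104.8976, σ² = 84.17² = 7084.5889; σ² + n·σ₀² = 7084.5889 + 9·1104.8976 = 17028.6673.
Posterior precision = 1/σ₀² + n/σ² = 1/1104.8976 + 9/7084.5889 = (σ² + n·σ₀²)/(σ₀²σ²) = 17028.6673/(1104.8976·7084.5889); posterior variance σₙ² = σ₀²σ²/(σ² + n·σ₀²) = 1104.8976·7084.5889/17028.6673 = 459.680440.
Posterior SD = √σₙ² = √(1104.8976·7084.5889/17028.6673) = 21.4402.

21.4402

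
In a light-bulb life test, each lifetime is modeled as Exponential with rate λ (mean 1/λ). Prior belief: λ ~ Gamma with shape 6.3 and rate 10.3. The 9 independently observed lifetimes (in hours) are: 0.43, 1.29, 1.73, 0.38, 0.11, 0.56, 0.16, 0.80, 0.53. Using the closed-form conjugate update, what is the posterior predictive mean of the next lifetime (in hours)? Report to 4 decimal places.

1.1392

With a Gamma(shape α, rate β) prior on the exponential rate λ, the posterior after n observations with total T = Σxᵢ is Gamma(α+n, β+T).
Sum of observations T = 5.99 hours; n = 9.
Posterior: Gamma(6.3+9, 10.3+5.99) = Gamma(15.3, 16.29).
The predictive distribution for the next observation is Lomax; its mean is β/(α−1) = 16.29/14.3 = 1.1392.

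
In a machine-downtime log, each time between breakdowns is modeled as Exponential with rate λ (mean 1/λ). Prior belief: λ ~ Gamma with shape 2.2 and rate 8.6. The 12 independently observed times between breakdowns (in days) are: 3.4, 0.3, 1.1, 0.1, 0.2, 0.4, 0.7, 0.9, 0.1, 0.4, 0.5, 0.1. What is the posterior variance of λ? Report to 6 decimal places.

0.050312

With a Gamma(shape α, rate β) prior on the exponential rate λ, the posterior after n observations with total T = Σxᵢ is Gamma(α+n, β+T).
Sum of observations T = 8.2 days; n = 12.
Posterior: Gamma(2.2+12, 8.6+8.2) = Gamma(14.2, 16.8).
Var = α/β² = 0.050312.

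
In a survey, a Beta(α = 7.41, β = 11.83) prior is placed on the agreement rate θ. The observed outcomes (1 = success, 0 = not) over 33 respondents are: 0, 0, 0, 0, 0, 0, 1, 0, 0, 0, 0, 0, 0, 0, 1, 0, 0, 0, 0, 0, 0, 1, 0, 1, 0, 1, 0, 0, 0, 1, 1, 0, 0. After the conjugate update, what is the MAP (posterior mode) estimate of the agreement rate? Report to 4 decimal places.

The Beta prior is conjugate to a Binomial/Bernoulli likelihood; the update adds successes to α and failures to β.
Posterior: Beta(α+k, β+n−k) = Beta(7.41+7, 11.83+26) = Beta(14.41, 37.83).
Mode of Beta(a,b) for a,b>1 is (a−1)/(a+b−2) = 13.41/50.24 = 0.2669.

0.2669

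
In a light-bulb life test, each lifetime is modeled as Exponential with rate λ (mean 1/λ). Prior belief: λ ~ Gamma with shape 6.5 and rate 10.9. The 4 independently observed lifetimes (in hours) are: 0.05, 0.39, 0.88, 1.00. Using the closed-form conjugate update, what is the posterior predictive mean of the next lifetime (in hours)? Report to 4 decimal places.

With a Gamma(shape α, rate β) prior on the exponential rate λ, the posterior after n observations with total T = Σxᵢ is Gamma(α+n, β+T).
Sum of observations T = 2.32 hours; n = 4.
Posterior: Gamma(6.5+4, 10.9+2.32) = Gamma(10.5, 13.22).
The predictive distribution for the next observation is Lomax; its mean is β/(α−1) = 13.22/9.5 = 1.3916.

1.3916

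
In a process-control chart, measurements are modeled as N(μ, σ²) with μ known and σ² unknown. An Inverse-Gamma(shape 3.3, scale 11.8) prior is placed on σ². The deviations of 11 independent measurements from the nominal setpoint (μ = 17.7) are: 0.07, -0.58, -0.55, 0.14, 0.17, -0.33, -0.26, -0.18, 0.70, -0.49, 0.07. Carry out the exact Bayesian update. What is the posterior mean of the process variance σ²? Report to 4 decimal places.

With known mean μ and an Inverse-Gamma(α, β) prior on σ², the Normal likelihood is conjugate: posterior is Inv-Gamma(α + n/2, β + Σ(xᵢ−μ)²/2).
Σ(xᵢ−μ)² = (0.07)² + (-0.58)² + (-0.55)² + (0.14)² + (0.17)² + (-0.33)² + (-0.26)² + (-0.18)² + (0.70)² + (-0.49)² + (0.07)² = 1.6362.
Posterior: Inv-Gamma(3.3 + 11/2, 11.8 + 1.6362/2) = Inv-Gamma(8.80, 12.61810).
E[σ²|data] = β/(α−1) = 12.61810/7.80 = 1.6177.

1.6177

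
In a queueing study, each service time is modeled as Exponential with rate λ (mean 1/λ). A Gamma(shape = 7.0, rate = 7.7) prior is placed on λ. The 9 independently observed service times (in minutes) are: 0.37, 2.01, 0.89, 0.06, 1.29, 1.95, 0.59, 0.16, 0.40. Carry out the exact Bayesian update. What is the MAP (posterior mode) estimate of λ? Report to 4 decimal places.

With a Gamma(shape α, rate β) prior on the exponential rate λ, the posterior after n observations with total T = Σxᵢ is Gamma(α+n, β+T).
Sum of observations T = 7.72 minutes; n = 9.
Posterior: Gamma(7.0+9, 7.7+7.72) = Gamma(16.0, 15.42).
Mode = (α−1)/β = 0.9728.

0.9728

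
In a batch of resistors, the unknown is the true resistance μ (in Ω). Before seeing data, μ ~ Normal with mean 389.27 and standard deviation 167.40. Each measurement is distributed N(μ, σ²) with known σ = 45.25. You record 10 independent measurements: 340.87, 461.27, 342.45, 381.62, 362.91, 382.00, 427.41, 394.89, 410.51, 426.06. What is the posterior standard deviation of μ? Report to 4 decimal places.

14.2573

For Normal data with known variance σ², a Normal(μ₀, σ₀²) prior on μ is conjugate. Posterior precision = 1/σ₀² + n/σ²; posterior mean is the precision-weighted average of μ₀ and x̄.
σ₀² = 167.40² = 28022.76, σ² = 45.25² = 2047.5625; σ² + n·σ₀² = 2047.5625 + 10·28022.76 = 282275.1625.
Posterior precision = 1/σ₀² + n/σ² = 1/28022.76 + 10/2047.5625 = (σ² + n·σ₀²)/(σ₀²σ²) = 282275.1625/(28022.76·2047.5625); posterior variance σₙ² = σ₀²σ²/(σ² + n·σ₀²) = 28022.76·2047.5625/282275.1625 = 203.270993.
Posterior SD = √σₙ² = √(28022.76·2047.5625/282275.1625) = 14.2573.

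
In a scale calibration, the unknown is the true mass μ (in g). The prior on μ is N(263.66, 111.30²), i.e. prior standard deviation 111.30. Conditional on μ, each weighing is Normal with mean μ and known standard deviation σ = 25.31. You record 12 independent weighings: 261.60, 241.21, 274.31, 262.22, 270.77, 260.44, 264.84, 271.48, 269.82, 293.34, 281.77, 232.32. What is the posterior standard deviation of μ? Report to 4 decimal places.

For Normal data with known variance σ², a Normal(μ₀, σ₀²) prior on μ is conjugate. Posterior precision = 1/σ₀² + n/σ²; posterior mean is the precision-weighted average of μ₀ and x̄.
σ₀² = 111.30² = 12387.69, σ² = 25.31² = 640.5961; σ² + n·σ₀² = 640.5961 + 12·12387.69 = 149292.8761.
Posterior precision = 1/σ₀² + n/σ² = 1/12387.69 + 12/640.5961 = (σ² + n·σ₀²)/(σ₀²σ²) = 149292.8761/(12387.69·640.5961); posterior variance σₙ² = σ₀²σ²/(σ² + n·σ₀²) = 12387.69·640.5961/149292.8761 = 53.153949.
Posterior SD = √σₙ² = √(12387.69·640.5961/149292.8761) = 7.2907.

7.2907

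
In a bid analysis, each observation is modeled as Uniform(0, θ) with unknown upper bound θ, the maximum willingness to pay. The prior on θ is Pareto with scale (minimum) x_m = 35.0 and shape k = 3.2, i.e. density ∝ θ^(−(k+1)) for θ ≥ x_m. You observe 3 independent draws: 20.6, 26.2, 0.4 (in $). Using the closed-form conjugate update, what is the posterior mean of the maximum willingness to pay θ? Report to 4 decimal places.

41.7308

A Pareto(scale x_m, shape k) prior on the upper bound θ of Uniform(0, θ) is conjugate: posterior is Pareto(max(x_m, max xᵢ), k + n).
Sample maximum = 26.2; prior scale x_m = 35.0 → posterior scale = max = 35.0.
Posterior shape = 3.2 + 3 = 6.2.
E[θ|data] = k·x_m/(k−1) = 6.2·35.0/5.2 = 41.7308.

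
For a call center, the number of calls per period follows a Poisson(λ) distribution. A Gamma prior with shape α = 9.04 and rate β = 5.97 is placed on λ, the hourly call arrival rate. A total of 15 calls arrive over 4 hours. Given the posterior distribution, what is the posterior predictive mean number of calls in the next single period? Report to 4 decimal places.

2.4112

With a Gamma(shape α, rate β) prior, the Poisson likelihood is conjugate: the posterior is Gamma(α + ΣXᵢ, β + n).
Posterior: Gamma(α+S, β+n) = Gamma(9.04+15, 5.97+4) = Gamma(24.04, 9.97).
The predictive distribution for one future period is NegBinom with mean α/β = 2.4112.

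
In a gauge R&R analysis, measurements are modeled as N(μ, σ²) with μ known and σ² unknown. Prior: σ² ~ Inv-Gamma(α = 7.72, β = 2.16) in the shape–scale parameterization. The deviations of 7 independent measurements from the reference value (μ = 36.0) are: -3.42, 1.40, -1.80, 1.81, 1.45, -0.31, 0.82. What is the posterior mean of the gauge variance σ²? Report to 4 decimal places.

1.3387

With known mean μ and an Inverse-Gamma(α, β) prior on σ², the Normal likelihood is conjugate: posterior is Inv-Gamma(α + n/2, β + Σ(xᵢ−μ)²/2).
Σ(xᵢ−μ)² = (-3.42)² + (1.40)² + (-1.80)² + (1.81)² + (1.45)² + (-0.31)² + (0.82)² = 23.0435.
Posterior: Inv-Gamma(7.72 + 7/2, 2.16 + 23.0435/2) = Inv-Gamma(11.22, 13.68175).
E[σ²|data] = β/(α−1) = 13.68175/10.22 = 1.3387.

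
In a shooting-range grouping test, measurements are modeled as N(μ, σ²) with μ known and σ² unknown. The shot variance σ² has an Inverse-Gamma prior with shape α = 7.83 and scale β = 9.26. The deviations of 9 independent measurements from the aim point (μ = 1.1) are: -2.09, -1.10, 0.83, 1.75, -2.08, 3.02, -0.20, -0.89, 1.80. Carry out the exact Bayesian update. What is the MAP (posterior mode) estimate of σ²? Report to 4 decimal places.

1.7017

With known mean μ and an Inverse-Gamma(α, β) prior on σ², the Normal likelihood is conjugate: posterior is Inv-Gamma(α + n/2, β + Σ(xᵢ−μ)²/2).
Σ(xᵢ−μ)² = (-2.09)² + (-1.10)² + (0.83)² + (1.75)² + (-2.08)² + (3.02)² + (-0.20)² + (-0.89)² + (1.80)² = 26.8484.
Posterior: Inv-Gamma(7.83 + 9/2, 9.26 + 26.8484/2) = Inv-Gamma(12.33, 22.68420).
Mode = β/(α+1) = 22.68420/13.33 = 1.7017.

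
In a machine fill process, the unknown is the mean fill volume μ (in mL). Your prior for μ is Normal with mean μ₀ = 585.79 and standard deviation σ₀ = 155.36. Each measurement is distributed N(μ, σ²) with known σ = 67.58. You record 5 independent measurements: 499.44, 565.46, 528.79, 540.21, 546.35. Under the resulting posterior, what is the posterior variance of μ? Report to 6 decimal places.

For Normal data with known variance σ², a Normal(μ₀, σ₀²) prior on μ is conjugate. Posterior precision = 1/σ₀² + n/σ²; posterior mean is the precision-weighted average of μ₀ and x̄.
σ₀² = 155.36² = 24136.7296, σ² = 67.58² = 4567.0564; σ² + n·σ₀² = 4567.0564 + 5·24136.7296 = 125250.7044.
Posterior precision = 1/σ₀² + n/σ² = 1/24136.7296 + 5/4567.0564 = (σ² + n·σ₀²)/(σ₀²σ²) = 125250.7044/(24136.7296·4567.0564); posterior variance σₙ² = σ₀²σ²/(σ² + n·σ₀²) = 24136.7296·4567.0564/125250.7044 = 880.105273.

880.105273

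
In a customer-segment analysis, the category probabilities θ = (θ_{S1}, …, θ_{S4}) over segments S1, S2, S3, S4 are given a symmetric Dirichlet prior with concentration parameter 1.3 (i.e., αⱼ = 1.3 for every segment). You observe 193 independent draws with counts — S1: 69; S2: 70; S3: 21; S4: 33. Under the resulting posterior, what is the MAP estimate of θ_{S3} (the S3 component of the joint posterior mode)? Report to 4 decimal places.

The Dirichlet prior is conjugate to the Multinomial likelihood: each posterior αⱼ = prior αⱼ + observed count nⱼ.
Posterior concentration: (70.3, 71.3, 22.3, 34.3), total = 198.2.
Joint mode component: (α_{S3}−1)/(Σα−K) = 21.3/194.2 = 0.1097.

0.1097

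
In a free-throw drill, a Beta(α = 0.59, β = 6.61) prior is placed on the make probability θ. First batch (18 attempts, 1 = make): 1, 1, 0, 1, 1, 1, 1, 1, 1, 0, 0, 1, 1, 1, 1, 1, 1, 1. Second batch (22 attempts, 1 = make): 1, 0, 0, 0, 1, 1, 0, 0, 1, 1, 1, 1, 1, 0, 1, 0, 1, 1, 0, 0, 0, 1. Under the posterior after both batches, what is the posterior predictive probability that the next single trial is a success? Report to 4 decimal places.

0.5845

The Beta prior is conjugate to a Binomial/Bernoulli likelihood; the update adds successes to α and failures to β.
After batch 1: Beta(0.59+15, 6.61+3) = Beta(15.59, 9.61).
After batch 2: Beta(15.59+12, 9.61+10) = Beta(27.59, 19.61).
For a single future Bernoulli trial, P(success | data) = α/(α+β) = 0.5845.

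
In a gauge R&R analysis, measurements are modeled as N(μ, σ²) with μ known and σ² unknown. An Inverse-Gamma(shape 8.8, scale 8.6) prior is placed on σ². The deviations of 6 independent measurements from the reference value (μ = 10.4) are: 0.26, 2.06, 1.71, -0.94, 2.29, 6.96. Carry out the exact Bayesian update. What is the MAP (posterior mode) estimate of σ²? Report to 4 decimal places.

3.0861

With known mean μ and an Inverse-Gamma(α, β) prior on σ², the Normal likelihood is conjugate: posterior is Inv-Gamma(α + n/2, β + Σ(xᵢ−μ)²/2).
Σ(xᵢ−μ)² = (0.26)² + (2.06)² + (1.71)² + (-0.94)² + (2.29)² + (6.96)² = 61.8046.
Posterior: Inv-Gamma(8.8 + 6/2, 8.6 + 61.8046/2) = Inv-Gamma(11.80, 39.50230).
Mode = β/(α+1) = 39.50230/12.80 = 3.0861.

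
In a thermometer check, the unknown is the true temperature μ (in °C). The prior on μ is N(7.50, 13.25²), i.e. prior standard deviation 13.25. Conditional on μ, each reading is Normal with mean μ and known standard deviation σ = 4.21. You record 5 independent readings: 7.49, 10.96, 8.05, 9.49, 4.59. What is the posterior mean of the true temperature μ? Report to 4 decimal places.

For Normal data with known variance σ², a Normal(μ₀, σ₀²) prior on μ is conjugate. Posterior precision = 1/σ₀² + n/σ²; posterior mean is the precision-weighted average of μ₀ and x̄.
Σxᵢ = 7.49 + 10.96 + 8.05 + 9.49 + 4.59 = 40.58, so n·x̄ = 40.58.
σ₀² = 13.25² = 175.5625, σ² = 4.21² = 17.7241; σ² + n·σ₀² = 17.7241 + 5·175.5625 = 895.5366.
Posterior mean = (μ₀/σ₀² + n·x̄/σ²)/(1/σ₀² + n/σ²) = (σ²·μ₀ + σ₀²·n·x̄)/(σ² + n·σ₀²) = (17.7241·7.50 + 175.5625·40.58)/895.5366 = 7257.257/895.5366 = 8.1038.

8.1038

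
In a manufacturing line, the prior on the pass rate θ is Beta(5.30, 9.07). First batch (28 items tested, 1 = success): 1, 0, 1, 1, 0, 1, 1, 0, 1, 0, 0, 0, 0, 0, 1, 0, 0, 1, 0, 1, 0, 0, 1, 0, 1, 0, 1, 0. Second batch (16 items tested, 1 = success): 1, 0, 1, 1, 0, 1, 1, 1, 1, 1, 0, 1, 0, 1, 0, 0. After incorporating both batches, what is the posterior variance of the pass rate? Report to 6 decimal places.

0.004193

The Beta prior is conjugate to a Binomial/Bernoulli likelihood; the update adds successes to α and failures to β.
After batch 1: Beta(5.30+12, 9.07+16) = Beta(17.30, 25.07).
After batch 2: Beta(17.30+10, 25.07+6) = Beta(27.30, 31.07).
Var = αβ/((α+β)²(α+β+1)) = 27.30·31.07/(58.37²·59.37) = 0.004193.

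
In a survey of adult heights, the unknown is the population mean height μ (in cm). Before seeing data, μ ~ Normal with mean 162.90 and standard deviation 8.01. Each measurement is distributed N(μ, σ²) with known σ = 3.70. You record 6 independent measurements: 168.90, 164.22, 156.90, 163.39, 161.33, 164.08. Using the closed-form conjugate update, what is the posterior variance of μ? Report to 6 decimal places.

2.203312

For Normal data with known variance σ², a Normal(μ₀, σ₀²) prior on μ is conjugate. Posterior precision = 1/σ₀² + n/σ²; posterior mean is the precision-weighted average of μ₀ and x̄.
σ₀² = 8.01² = 64.1601, σ² = 3.70² = 13.69; σ² + n·σ₀² = 13.69 + 6·64.1601 = 398.6506.
Posterior precision = 1/σ₀² + n/σ² = 1/64.1601 + 6/13.69 = (σ² + n·σ₀²)/(σ₀²σ²) = 398.6506/(64.1601·13.69); posterior variance σₙ² = σ₀²σ²/(σ² + n·σ₀²) = 64.1601·13.69/398.6506 = 2.203312.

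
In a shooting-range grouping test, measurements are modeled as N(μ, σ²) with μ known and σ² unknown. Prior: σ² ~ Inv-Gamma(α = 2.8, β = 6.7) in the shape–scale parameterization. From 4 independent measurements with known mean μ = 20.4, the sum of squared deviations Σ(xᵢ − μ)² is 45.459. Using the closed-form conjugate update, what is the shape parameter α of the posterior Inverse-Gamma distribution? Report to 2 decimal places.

4.80

With known mean μ and an Inverse-Gamma(α, β) prior on σ², the Normal likelihood is conjugate: posterior is Inv-Gamma(α + n/2, β + Σ(xᵢ−μ)²/2).
Posterior: Inv-Gamma(2.8 + 4/2, 6.7 + 45.459/2) = Inv-Gamma(4.80, 29.4295).
Posterior α = 4.80.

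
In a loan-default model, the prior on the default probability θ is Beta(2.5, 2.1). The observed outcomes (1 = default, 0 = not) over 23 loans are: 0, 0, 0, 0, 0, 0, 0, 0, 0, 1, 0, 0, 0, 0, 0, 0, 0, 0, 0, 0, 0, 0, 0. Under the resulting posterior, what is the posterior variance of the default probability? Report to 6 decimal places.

The Beta prior is conjugate to a Binomial/Bernoulli likelihood; the update adds successes to α and failures to β.
Posterior: Beta(α+k, β+n−k) = Beta(2.5+1, 2.1+22) = Beta(3.5, 24.1).
Var = αβ/((α+β)²(α+β+1)) = 3.5·24.1/(27.6²·28.6) = 0.003872.

0.003872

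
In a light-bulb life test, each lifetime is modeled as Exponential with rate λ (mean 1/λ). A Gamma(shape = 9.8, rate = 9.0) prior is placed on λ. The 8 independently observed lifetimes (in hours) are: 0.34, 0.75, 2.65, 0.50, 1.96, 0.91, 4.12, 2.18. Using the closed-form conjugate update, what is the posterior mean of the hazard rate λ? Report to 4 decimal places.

With a Gamma(shape α, rate β) prior on the exponential rate λ, the posterior after n observations with total T = Σxᵢ is Gamma(α+n, β+T).
Sum of observations T = 13.41 hours; n = 8.
Posterior: Gamma(9.8+8, 9.0+13.41) = Gamma(17.8, 22.41).
Posterior mean of λ = α/β = 17.8/22.41 = 0.7943.

0.7943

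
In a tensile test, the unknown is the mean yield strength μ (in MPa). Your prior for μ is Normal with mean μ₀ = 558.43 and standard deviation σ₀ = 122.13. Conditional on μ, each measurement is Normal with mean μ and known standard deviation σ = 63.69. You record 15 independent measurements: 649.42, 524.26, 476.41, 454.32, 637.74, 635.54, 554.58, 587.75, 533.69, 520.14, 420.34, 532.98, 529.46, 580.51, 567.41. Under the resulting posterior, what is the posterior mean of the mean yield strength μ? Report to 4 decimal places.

547.1741

For Normal data with known variance σ², a Normal(μ₀, σ₀²) prior on μ is conjugate. Posterior precision = 1/σ₀² + n/σ²; posterior mean is the precision-weighted average of μ₀ and x̄.
Σxᵢ = 649.42 + 524.26 + 476.41 + 454.32 + 637.74 + 635.54 + 554.58 + 587.75 + 533.69 + 520.14 + 420.34 + 532.98 + 529.46 + 580.51 + 567.41 = 8204.55, so n·x̄ = 8204.55.
σ₀² = 122.13² = 14915.7369, σ² = 63.69² = 4056.4161; σ² + n·σ₀² = 4056.4161 + 15·14915.7369 = 227792.4696.
Posterior mean = (μ₀/σ₀² + n·x̄/σ²)/(1/σ₀² + n/σ²) = (σ²·μ₀ + σ₀²·n·x̄)/(σ² + n·σ₀²) = (4056.4161·558.43 + 14915.7369·8204.55)/227792.4696 = 124642133.625618/227792.4696 = 547.1741.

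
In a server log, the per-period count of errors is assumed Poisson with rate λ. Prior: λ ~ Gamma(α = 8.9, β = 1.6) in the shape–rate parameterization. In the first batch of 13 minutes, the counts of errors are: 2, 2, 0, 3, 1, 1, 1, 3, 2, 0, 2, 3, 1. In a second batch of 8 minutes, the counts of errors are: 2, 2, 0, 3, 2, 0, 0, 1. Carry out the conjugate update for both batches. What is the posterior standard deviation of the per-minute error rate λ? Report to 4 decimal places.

0.2795

With a Gamma(shape α, rate β) prior, the Poisson likelihood is conjugate: the posterior is Gamma(α + ΣXᵢ, β + n).
Batch 1: sum of counts S = 21 over n = 13 minutes.
After batch 1: Gamma(α+S, β+n) = Gamma(8.9+21, 1.6+13) = Gamma(29.9, 14.6).
Batch 2: sum of counts S = 10 over n = 8 minutes.
After batch 2: Gamma(α+S, β+n) = Gamma(29.9+10, 14.6+8) = Gamma(39.9, 22.6).
SD = √α/β = √39.9/22.6 = 0.2795.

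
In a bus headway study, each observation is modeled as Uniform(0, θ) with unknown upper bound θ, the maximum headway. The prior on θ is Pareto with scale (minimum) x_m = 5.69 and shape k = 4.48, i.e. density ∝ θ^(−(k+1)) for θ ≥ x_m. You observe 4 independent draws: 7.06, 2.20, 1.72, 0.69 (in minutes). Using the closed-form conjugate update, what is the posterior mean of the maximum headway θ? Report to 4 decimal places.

8.0039

A Pareto(scale x_m, shape k) prior on the upper bound θ of Uniform(0, θ) is conjugate: posterior is Pareto(max(x_m, max xᵢ), k + n).
Sample maximum = 7.06; prior scale x_m = 5.69 → posterior scale = max = 7.06.
Posterior shape = 4.48 + 4 = 8.48.
E[θ|data] = k·x_m/(k−1) = 8.48·7.06/7.48 = 8.0039.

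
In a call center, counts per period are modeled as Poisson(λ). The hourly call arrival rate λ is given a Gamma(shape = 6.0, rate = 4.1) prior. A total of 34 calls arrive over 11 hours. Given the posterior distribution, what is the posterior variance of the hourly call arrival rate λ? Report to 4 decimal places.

With a Gamma(shape α, rate β) prior, the Poisson likelihood is conjugate: the posterior is Gamma(α + ΣXᵢ, β + n).
Posterior: Gamma(α+S, β+n) = Gamma(6.0+34, 4.1+11) = Gamma(40.0, 15.1).
Var = α/β² = 40.0/15.1² = 0.1754.

0.1754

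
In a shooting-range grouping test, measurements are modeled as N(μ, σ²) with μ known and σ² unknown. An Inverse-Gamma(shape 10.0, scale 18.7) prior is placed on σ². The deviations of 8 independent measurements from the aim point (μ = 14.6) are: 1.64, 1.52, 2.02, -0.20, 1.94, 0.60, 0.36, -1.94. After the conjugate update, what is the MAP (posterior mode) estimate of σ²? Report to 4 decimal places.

With known mean μ and an Inverse-Gamma(α, β) prior on σ², the Normal likelihood is conjugate: posterior is Inv-Gamma(α + n/2, β + Σ(xᵢ−μ)²/2).
Σ(xᵢ−μ)² = (1.64)² + (1.52)² + (2.02)² + (-0.20)² + (1.94)² + (0.60)² + (0.36)² + (-1.94)² = 17.1372.
Posterior: Inv-Gamma(10.0 + 8/2, 18.7 + 17.1372/2) = Inv-Gamma(14.00, 27.26860).
Mode = β/(α+1) = 27.26860/15.00 = 1.8179.

1.8179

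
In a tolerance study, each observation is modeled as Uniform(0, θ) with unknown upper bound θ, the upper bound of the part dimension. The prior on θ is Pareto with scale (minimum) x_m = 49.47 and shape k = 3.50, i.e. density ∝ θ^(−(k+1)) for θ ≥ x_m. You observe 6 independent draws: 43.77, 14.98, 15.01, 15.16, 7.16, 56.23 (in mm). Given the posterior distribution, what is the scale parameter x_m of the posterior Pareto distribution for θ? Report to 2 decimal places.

A Pareto(scale x_m, shape k) prior on the upper bound θ of Uniform(0, θ) is conjugate: posterior is Pareto(max(x_m, max xᵢ), k + n).
Sample maximum = 56.23; prior scale x_m = 49.47 → posterior scale = max = 56.23.
Posterior shape = 3.50 + 6 = 9.50.
Posterior scale x_m = 56.23.

56.23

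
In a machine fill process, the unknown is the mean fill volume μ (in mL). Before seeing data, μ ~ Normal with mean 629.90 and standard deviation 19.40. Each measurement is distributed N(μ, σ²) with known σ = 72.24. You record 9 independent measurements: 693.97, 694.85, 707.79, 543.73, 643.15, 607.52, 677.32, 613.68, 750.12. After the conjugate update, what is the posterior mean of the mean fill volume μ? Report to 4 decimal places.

For Normal data with known variance σ², a Normal(μ₀, σ₀²) prior on μ is conjugate. Posterior precision = 1/σ₀² + n/σ²; posterior mean is the precision-weighted average of μ₀ and x̄.
Σxᵢ = 693.97 + 694.85 + 707.79 + 543.73 + 643.15 + 607.52 + 677.32 + 613.68 + 750.12 = 5932.13, so n·x̄ = 5932.13.
σ₀² = 19.40² = 376.36, σ² = 72.24² = 5218.6176; σ² + n·σ₀² = 5218.6176 + 9·376.36 = 8605.8576.
Posterior mean = (μ₀/σ₀² + n·x̄/σ²)/(1/σ₀² + n/σ²) = (σ²·μ₀ + σ₀²·n·x̄)/(σ² + n·σ₀²) = (5218.6176·629.90 + 376.36·5932.13)/8605.8576 = 5519823.67304/8605.8576 = 641.4031.

641.4031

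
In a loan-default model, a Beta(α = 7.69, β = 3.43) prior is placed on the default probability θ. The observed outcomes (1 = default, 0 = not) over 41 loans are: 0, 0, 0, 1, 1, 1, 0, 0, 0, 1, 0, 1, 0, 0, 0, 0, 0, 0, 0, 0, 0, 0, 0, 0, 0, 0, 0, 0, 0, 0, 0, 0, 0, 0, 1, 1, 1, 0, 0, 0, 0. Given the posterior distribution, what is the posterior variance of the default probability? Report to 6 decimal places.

0.003961

The Beta prior is conjugate to a Binomial/Bernoulli likelihood; the update adds successes to α and failures to β.
Posterior: Beta(α+k, β+n−k) = Beta(7.69+8, 3.43+33) = Beta(15.69, 36.43).
Var = αβ/((α+β)²(α+β+1)) = 15.69·36.43/(52.12²·53.12) = 0.003961.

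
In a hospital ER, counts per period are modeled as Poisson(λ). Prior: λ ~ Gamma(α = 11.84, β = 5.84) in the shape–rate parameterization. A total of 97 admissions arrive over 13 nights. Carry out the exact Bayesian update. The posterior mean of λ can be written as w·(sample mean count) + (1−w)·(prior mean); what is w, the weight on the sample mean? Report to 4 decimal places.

With a Gamma(shape α, rate β) prior, the Poisson likelihood is conjugate: the posterior is Gamma(α + ΣXᵢ, β + n).
Posterior mean = (α₀+S)/(β₀+n) = [n/(β₀+n)]·(S/n) + [β₀/(β₀+n)]·(α₀/β₀), so only n and β₀ enter the weight.
Weight on data w = n/(β₀+n) = 13/(5.84+13) = 13/18.84 = 0.6900.

0.6900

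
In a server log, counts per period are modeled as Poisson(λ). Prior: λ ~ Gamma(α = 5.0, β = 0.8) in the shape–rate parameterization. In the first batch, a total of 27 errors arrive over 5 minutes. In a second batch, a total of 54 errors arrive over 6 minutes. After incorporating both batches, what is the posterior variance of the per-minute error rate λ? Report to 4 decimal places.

With a Gamma(shape α, rate β) prior, the Poisson likelihood is conjugate: the posterior is Gamma(α + ΣXᵢ, β + n).
After batch 1: Gamma(α+S, β+n) = Gamma(5.0+27, 0.8+5) = Gamma(32.0, 5.8).
After batch 2: Gamma(α+S, β+n) = Gamma(32.0+54, 5.8+6) = Gamma(86.0, 11.8).
Var = α/β² = 86.0/11.8² = 0.6176.

0.6176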